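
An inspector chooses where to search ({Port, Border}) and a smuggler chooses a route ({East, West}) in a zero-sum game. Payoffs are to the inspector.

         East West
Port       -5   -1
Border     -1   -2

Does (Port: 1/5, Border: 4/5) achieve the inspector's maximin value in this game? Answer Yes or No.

Yes

Against East this mix gives (1/5)·(-5) + (4/5)·(-1) = -9/5.
Against West this mix gives (1/5)·(-1) + (4/5)·(-2) = -9/5.
All of the smuggler's active replies (East, West) yield -9/5, and no column does worse for the inspector. The mix makes the smuggler indifferent and guarantees -9/5, so it is optimal.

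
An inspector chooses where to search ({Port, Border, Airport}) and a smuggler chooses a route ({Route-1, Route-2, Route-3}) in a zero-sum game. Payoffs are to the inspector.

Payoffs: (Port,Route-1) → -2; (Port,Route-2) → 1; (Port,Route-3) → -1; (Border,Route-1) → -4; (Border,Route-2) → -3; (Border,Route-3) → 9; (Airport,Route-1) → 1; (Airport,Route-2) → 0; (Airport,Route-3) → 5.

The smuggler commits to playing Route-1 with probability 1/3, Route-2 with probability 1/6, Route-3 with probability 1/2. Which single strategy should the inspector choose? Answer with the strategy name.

Airport

Expected payoff of Port: (1/3)·(-2) + (1/6)·1 + (1/2)·(-1) = -1.
Expected payoff of Border: (1/3)·(-4) + (1/6)·(-3) + (1/2)·9 = 8/3.
Expected payoff of Airport: (1/3)·1 + (1/6)·0 + (1/2)·5 = 17/6.
The largest is 17/6, so the inspector's best response is Airport.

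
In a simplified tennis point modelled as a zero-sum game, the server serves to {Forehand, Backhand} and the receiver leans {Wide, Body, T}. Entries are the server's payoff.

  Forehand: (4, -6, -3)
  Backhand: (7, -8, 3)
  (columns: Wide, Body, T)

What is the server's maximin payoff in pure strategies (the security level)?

Row minima: Forehand → -6, Backhand → -8.
The best of these is -6.

-6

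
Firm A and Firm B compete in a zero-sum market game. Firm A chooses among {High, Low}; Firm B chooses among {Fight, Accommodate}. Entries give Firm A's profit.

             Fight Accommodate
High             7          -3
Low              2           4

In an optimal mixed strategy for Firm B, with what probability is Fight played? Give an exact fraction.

7/12

Row minima: High → -3, Low → 2; maximin = 2.
Column maxima: Fight → 7, Accommodate → 4; minimax = 4.
2 ≠ 4, so there is no saddle point; optimal play is mixed.
Let Firm A play High with probability p. Expected payoff against Fight: 7p + 2(1−p) = 5p + 2; against Accommodate: (-3)p + 4(1−p) = −7p + 4.
Setting these equal: 5p + 2 = −7p + 4 ⇒ 12p = 2 ⇒ p = 1/6, and the value is (5)·(1/6) + 2 = 17/6.
For Firm B: with q = P(Fight), equating High's and Low's payoffs gives 10q − 3 = −2q + 4 ⇒ q = 7/12.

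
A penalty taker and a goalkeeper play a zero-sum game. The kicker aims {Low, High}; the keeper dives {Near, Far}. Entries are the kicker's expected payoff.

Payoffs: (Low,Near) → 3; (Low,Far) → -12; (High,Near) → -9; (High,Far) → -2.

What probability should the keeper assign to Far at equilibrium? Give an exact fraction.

Row minima: Low → -12, High → -9; maximin = -9.
Column maxima: Near → 3, Far → -2; minimax = -2.
-9 ≠ -2, so there is no saddle point; optimal play is mixed.
Let the kicker play Low with probability p. Expected payoff against Near: 3p + (-9)(1−p) = 12p − 9; against Far: (-12)p + (-2)(1−p) = −10p − 2.
Setting these equal: 12p − 9 = −10p − 2 ⇒ 22p = 7 ⇒ p = 7/22, and the value is (12)·(7/22) − 9 = -57/11.
For the keeper: with q = P(Near), equating Low's and High's payoffs gives 15q − 12 = −7q − 2 ⇒ q = 5/11.

6/11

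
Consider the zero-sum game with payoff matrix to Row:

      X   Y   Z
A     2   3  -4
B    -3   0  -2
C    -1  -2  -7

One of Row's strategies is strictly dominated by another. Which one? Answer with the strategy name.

A gives a strictly higher payoff than C against every column: 2 > -1, 3 > -2, -4 > -7.
So C is strictly dominated and Row never plays it.

C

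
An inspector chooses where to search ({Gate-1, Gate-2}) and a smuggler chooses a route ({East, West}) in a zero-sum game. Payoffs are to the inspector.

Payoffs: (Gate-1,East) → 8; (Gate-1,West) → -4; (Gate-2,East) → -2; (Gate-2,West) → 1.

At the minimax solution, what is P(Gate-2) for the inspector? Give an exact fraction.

4/5

Row minima: Gate-1 → -4, Gate-2 → -2; maximin = -2.
Column maxima: East → 8, West → 1; minimax = 1.
-2 ≠ 1, so there is no saddle point; optimal play is mixed.
Let the inspector play Gate-1 with probability p. Expected payoff against East: 8p + (-2)(1−p) = 10p − 2; against West: (-4)p + 1(1−p) = −5p + 1.
Setting these equal: 10p − 2 = −5p + 1 ⇒ 15p = 3 ⇒ p = 1/5, and the value is (10)·(1/5) − 2 = 0.
For the smuggler: with q = P(East), equating Gate-1's and Gate-2's payoffs gives 12q − 4 = −3q + 1 ⇒ q = 1/3.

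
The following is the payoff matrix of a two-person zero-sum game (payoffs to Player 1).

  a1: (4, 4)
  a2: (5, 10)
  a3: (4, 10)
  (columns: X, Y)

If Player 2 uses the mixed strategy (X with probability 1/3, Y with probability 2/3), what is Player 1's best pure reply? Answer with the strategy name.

a2

Expected payoff of a1: (1/3)·4 + (2/3)·4 = 4.
Expected payoff of a2: (1/3)·5 + (2/3)·10 = 25/3.
Expected payoff of a3: (1/3)·4 + (2/3)·10 = 8.
The largest is 25/3, so Player 1's best response is a2.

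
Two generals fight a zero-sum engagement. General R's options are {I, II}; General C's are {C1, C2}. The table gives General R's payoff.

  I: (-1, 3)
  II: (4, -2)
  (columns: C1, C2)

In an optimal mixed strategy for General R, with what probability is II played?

2/5

Row minima: I → -1, II → -2; maximin = -1.
Column maxima: C1 → 4, C2 → 3; minimax = 3.
-1 ≠ 3, so there is no saddle point; optimal play is mixed.
Let General R play I with probability p. Expected payoff against C1: (-1)p + 4(1−p) = −5p + 4; against C2: 3p + (-2)(1−p) = 5p − 2.
Setting these equal: −5p + 4 = 5p − 2 ⇒ −10p = -6 ⇒ p = 3/5, and the value is (-5)·(3/5) + 4 = 1.
For General C: with q = P(C1), equating I's and II's payoffs gives −4q + 3 = 6q − 2 ⇒ q = 1/2.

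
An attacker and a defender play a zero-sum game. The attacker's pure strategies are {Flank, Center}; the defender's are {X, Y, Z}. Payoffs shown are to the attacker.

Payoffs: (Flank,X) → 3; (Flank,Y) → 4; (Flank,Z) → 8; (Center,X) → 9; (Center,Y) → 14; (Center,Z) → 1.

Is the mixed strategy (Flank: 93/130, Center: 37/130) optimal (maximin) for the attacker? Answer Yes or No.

Against X this mix gives (93/130)·3 + (37/130)·9 = 306/65.
Against Y this mix gives (93/130)·4 + (37/130)·14 = 89/13.
Against Z this mix gives (93/130)·8 + (37/130)·1 = 781/130.
The defender will play X, holding the attacker to 306/65. Shifting weight toward the row that does better against X would raise this floor (the equalizing mix achieves 69/13 against both X and Z), so the proposed strategy is not optimal.

No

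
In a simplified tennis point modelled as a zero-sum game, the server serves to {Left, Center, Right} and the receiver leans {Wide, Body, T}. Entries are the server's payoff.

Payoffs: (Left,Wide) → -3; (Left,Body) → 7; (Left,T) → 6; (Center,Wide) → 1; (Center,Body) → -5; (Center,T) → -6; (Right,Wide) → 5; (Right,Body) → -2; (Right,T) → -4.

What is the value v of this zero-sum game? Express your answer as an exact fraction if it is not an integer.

1

Row minima: Left → -3, Center → -6, Right → -4; maximin = -3.
Column maxima: Wide → 5, Body → 7, T → 6; minimax = 5.
-3 ≠ 5, so there is no saddle point; optimal play is mixed.
Center is strictly dominated by Right, so the server never plays it.
Body is strictly dominated by T (it gives the server strictly more in every row), so the receiver never plays it.
On the remaining 2×2 (Left, Right vs Wide, T):
Let the server play Left with probability p. Expected payoff against Wide: (-3)p + 5(1−p) = −8p + 5; against T: 6p + (-4)(1−p) = 10p − 4.
Setting these equal: −8p + 5 = 10p − 4 ⇒ −18p = -9 ⇒ p = 1/2, and the value is (-8)·(1/2) + 5 = 1.
For the receiver: with q = P(Wide), equating Left's and Right's payoffs gives −9q + 6 = 9q − 4 ⇒ q = 5/9.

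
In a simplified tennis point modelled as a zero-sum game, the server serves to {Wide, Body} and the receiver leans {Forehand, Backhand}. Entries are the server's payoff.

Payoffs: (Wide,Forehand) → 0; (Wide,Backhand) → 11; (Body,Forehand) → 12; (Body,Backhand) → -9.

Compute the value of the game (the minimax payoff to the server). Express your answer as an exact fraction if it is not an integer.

Row minima: Wide → 0, Body → -9; maximin = 0.
Column maxima: Forehand → 12, Backhand → 11; minimax = 11.
0 ≠ 11, so there is no saddle point; optimal play is mixed.
Let the server play Wide with probability p. Expected payoff against Forehand: 0p + 12(1−p) = −12p + 12; against Backhand: 11p + (-9)(1−p) = 20p − 9.
Setting these equal: −12p + 12 = 20p − 9 ⇒ −32p = -21 ⇒ p = 21/32, and the value is (-12)·(21/32) + 12 = 33/8.
For the receiver: with q = P(Forehand), equating Wide's and Body's payoffs gives −11q + 11 = 21q − 9 ⇒ q = 5/8.

33/8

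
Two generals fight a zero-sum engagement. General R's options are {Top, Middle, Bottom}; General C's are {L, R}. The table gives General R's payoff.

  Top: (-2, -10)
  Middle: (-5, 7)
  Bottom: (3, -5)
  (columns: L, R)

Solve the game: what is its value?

Row minima: Top → -10, Middle → -5, Bottom → -5; maximin = -5.
Column maxima: L → 3, R → 7; minimax = 3.
-5 ≠ 3, so there is no saddle point; optimal play is mixed.
Top is strictly dominated by Bottom, so General R never plays it.
On the remaining 2×2 (Middle, Bottom vs L, R):
Let General R play Middle with probability p. Expected payoff against L: (-5)p + 3(1−p) = −8p + 3; against R: 7p + (-5)(1−p) = 12p − 5.
Setting these equal: −8p + 3 = 12p − 5 ⇒ −20p = -8 ⇒ p = 2/5, and the value is (-8)·(2/5) + 3 = -1/5.
For General C: with q = P(L), equating Middle's and Bottom's payoffs gives −12q + 7 = 8q − 5 ⇒ q = 3/5.

-1/5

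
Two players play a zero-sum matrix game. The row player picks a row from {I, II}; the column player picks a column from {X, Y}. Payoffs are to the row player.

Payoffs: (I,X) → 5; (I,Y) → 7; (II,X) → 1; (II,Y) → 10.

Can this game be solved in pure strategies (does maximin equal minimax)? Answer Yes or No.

Yes

Row minima: I → 5, II → 1; maximin = 5.
Column maxima: X → 5, Y → 10; minimax = 5.
maximin = minimax = 5, so a saddle point exists.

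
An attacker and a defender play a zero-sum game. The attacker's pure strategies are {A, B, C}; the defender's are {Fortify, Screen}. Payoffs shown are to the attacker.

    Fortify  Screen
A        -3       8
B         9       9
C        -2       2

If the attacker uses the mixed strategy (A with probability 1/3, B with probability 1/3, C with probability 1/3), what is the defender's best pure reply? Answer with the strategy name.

Fortify

If the defender plays Fortify, the attacker's expected payoff is (1/3)·(-3) + (1/3)·9 + (1/3)·(-2) = 4/3.
If the defender plays Screen, the attacker's expected payoff is (1/3)·8 + (1/3)·9 + (1/3)·2 = 19/3.
The defender minimizes the attacker's payoff; the smallest is 4/3, so the best response is Fortify.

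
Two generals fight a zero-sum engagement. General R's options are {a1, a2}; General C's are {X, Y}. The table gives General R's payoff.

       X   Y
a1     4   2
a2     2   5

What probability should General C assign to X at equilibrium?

Row minima: a1 → 2, a2 → 2; maximin = 2.
Column maxima: X → 4, Y → 5; minimax = 4.
2 ≠ 4, so there is no saddle point; optimal play is mixed.
Let General R play a1 with probability p. Expected payoff against X: 4p + 2(1−p) = 2p + 2; against Y: 2p + 5(1−p) = −3p + 5.
Setting these equal: 2p + 2 = −3p + 5 ⇒ 5p = 3 ⇒ p = 3/5, and the value is (2)·(3/5) + 2 = 16/5.
For General C: with q = P(X), equating a1's and a2's payoffs gives 2q + 2 = −3q + 5 ⇒ q = 3/5.

3/5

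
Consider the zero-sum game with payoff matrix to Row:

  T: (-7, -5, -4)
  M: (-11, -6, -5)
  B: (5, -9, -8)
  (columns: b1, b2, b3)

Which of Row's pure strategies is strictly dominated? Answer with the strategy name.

M

T gives a strictly higher payoff than M against every column: -7 > -11, -5 > -6, -4 > -5.
So M is strictly dominated and Row never plays it.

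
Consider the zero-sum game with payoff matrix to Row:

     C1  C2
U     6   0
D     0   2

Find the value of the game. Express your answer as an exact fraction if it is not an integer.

Row minima: U → 0, D → 0; maximin = 0.
Column maxima: C1 → 6, C2 → 2; minimax = 2.
0 ≠ 2, so there is no saddle point; optimal play is mixed.
Let Row play U with probability p. Expected payoff against C1: 6p + 0(1−p) = 6p; against C2: 0p + 2(1−p) = −2p + 2.
Setting these equal: 6p = −2p + 2 ⇒ 8p = 2 ⇒ p = 1/4, and the value is (6)·(1/4) = 3/2.
For Column: with q = P(C1), equating U's and D's payoffs gives 6q = −2q + 2 ⇒ q = 1/4.

3/2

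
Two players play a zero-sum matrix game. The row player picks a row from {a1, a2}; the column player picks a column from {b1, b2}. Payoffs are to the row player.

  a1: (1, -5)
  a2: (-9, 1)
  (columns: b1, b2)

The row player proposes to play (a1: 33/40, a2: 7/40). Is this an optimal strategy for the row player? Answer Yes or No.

Against b1 this mix gives (33/40)·1 + (7/40)·(-9) = -3/4.
Against b2 this mix gives (33/40)·(-5) + (7/40)·1 = -79/20.
The column player will play b2, holding the row player to -79/20. Shifting weight toward the row that does better against b2 would raise this floor (the equalizing mix achieves -11/4 against both b2 and b1), so the proposed strategy is not optimal.

No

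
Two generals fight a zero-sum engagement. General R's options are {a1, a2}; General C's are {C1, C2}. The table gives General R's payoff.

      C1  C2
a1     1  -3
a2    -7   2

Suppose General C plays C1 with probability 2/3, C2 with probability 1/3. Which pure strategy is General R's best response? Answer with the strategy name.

a1

Expected payoff of a1: (2/3)·1 + (1/3)·(-3) = -1/3.
Expected payoff of a2: (2/3)·(-7) + (1/3)·2 = -4.
The largest is -1/3, so General R's best response is a1.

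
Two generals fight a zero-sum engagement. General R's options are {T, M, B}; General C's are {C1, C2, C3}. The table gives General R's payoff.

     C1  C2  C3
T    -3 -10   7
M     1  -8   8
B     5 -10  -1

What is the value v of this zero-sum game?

Row minima: T → -10, M → -8, B → -10; maximin = -8.
Column maxima: C1 → 5, C2 → -8, C3 → 8; minimax = -8.
Since maximin = minimax = -8, there is a saddle point and the value is -8.

-8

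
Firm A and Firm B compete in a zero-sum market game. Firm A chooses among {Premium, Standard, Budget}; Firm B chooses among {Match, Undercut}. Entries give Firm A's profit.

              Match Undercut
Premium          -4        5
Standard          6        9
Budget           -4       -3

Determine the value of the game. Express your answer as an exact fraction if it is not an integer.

6

Row minima: Premium → -4, Standard → 6, Budget → -4; maximin = 6.
Column maxima: Match → 6, Undercut → 9; minimax = 6.
Since maximin = minimax = 6, there is a saddle point and the value is 6.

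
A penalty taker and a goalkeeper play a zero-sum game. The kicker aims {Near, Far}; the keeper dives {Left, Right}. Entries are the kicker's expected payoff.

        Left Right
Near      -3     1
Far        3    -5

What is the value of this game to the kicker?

Row minima: Near → -3, Far → -5; maximin = -3.
Column maxima: Left → 3, Right → 1; minimax = 1.
-3 ≠ 1, so there is no saddle point; optimal play is mixed.
Let the kicker play Near with probability p. Expected payoff against Left: (-3)p + 3(1−p) = −6p + 3; against Right: 1p + (-5)(1−p) = 6p − 5.
Setting these equal: −6p + 3 = 6p − 5 ⇒ −12p = -8 ⇒ p = 2/3, and the value is (-6)·(2/3) + 3 = -1.
For the keeper: with q = P(Left), equating Near's and Far's payoffs gives −4q + 1 = 8q − 5 ⇒ q = 1/2.

-1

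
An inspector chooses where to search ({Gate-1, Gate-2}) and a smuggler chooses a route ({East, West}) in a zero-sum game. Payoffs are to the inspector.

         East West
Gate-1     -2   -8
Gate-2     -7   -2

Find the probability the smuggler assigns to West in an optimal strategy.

5/11

Row minima: Gate-1 → -8, Gate-2 → -7; maximin = -7.
Column maxima: East → -2, West → -2; minimax = -2.
-7 ≠ -2, so there is no saddle point; optimal play is mixed.
Let the inspector play Gate-1 with probability p. Expected payoff against East: (-2)p + (-7)(1−p) = 5p − 7; against West: (-8)p + (-2)(1−p) = −6p − 2.
Setting these equal: 5p − 7 = −6p − 2 ⇒ 11p = 5 ⇒ p = 5/11, and the value is (5)·(5/11) − 7 = -52/11.
For the smuggler: with q = P(East), equating Gate-1's and Gate-2's payoffs gives 6q − 8 = −5q − 2 ⇒ q = 6/11.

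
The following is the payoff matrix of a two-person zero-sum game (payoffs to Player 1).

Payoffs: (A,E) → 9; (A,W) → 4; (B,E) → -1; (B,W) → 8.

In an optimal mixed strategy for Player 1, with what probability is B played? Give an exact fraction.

5/14

Row minima: A → 4, B → -1; maximin = 4.
Column maxima: E → 9, W → 8; minimax = 8.
4 ≠ 8, so there is no saddle point; optimal play is mixed.
Let Player 1 play A with probability p. Expected payoff against E: 9p + (-1)(1−p) = 10p − 1; against W: 4p + 8(1−p) = −4p + 8.
Setting these equal: 10p − 1 = −4p + 8 ⇒ 14p = 9 ⇒ p = 9/14, and the value is (10)·(9/14) − 1 = 38/7.
For Player 2: with q = P(E), equating A's and B's payoffs gives 5q + 4 = −9q + 8 ⇒ q = 2/7.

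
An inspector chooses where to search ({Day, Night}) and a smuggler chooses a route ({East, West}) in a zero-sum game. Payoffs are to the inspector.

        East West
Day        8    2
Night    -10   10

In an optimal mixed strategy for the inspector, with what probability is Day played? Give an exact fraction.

10/13

Row minima: Day → 2, Night → -10; maximin = 2.
Column maxima: East → 8, West → 10; minimax = 8.
2 ≠ 8, so there is no saddle point; optimal play is mixed.
Let the inspector play Day with probability p. Expected payoff against East: 8p + (-10)(1−p) = 18p − 10; against West: 2p + 10(1−p) = −8p + 10.
Setting these equal: 18p − 10 = −8p + 10 ⇒ 26p = 20 ⇒ p = 10/13, and the value is (18)·(10/13) − 10 = 50/13.
For the smuggler: with q = P(East), equating Day's and Night's payoffs gives 6q + 2 = −20q + 10 ⇒ q = 4/13.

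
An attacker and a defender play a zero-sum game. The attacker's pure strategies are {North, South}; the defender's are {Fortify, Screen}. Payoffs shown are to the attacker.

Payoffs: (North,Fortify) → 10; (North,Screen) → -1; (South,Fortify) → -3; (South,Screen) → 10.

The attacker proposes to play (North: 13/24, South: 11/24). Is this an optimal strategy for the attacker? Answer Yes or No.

Against Fortify this mix gives (13/24)·10 + (11/24)·(-3) = 97/24.
Against Screen this mix gives (13/24)·(-1) + (11/24)·10 = 97/24.
All of the defender's active replies (Fortify, Screen) yield 97/24, and no column does worse for the attacker. The mix makes the defender indifferent and guarantees 97/24, so it is optimal.

Yes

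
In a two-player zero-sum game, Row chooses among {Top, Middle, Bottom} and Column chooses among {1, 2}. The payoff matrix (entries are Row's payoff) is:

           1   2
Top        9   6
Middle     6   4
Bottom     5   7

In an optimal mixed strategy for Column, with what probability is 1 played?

1/5

Row minima: Top → 6, Middle → 4, Bottom → 5; maximin = 6.
Column maxima: 1 → 9, 2 → 7; minimax = 7.
6 ≠ 7, so there is no saddle point; optimal play is mixed.
Middle is strictly dominated by Top, so Row never plays it.
On the remaining 2×2 (Top, Bottom vs 1, 2):
Let Row play Top with probability p. Expected payoff against 1: 9p + 5(1−p) = 4p + 5; against 2: 6p + 7(1−p) = −p + 7.
Setting these equal: 4p + 5 = −p + 7 ⇒ 5p = 2 ⇒ p = 2/5, and the value is (4)·(2/5) + 5 = 33/5.
For Column: with q = P(1), equating Top's and Bottom's payoffs gives 3q + 6 = −2q + 7 ⇒ q = 1/5.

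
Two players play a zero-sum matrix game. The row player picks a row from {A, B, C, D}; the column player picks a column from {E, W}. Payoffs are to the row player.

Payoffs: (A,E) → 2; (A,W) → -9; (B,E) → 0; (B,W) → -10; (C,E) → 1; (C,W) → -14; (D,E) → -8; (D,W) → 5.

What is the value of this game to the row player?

-31/12

Row minima: A → -9, B → -10, C → -14, D → -8; maximin = -8.
Column maxima: E → 2, W → 5; minimax = 2.
-8 ≠ 2, so there is no saddle point; optimal play is mixed.
B is strictly dominated by A, so the row player never plays it.
C is strictly dominated by A, so the row player never plays it.
On the remaining 2×2 (A, D vs E, W):
Let the row player play A with probability p. Expected payoff against E: 2p + (-8)(1−p) = 10p − 8; against W: (-9)p + 5(1−p) = −14p + 5.
Setting these equal: 10p − 8 = −14p + 5 ⇒ 24p = 13 ⇒ p = 13/24, and the value is (10)·(13/24) − 8 = -31/12.
For the column player: with q = P(E), equating A's and D's payoffs gives 11q − 9 = −13q + 5 ⇒ q = 7/12.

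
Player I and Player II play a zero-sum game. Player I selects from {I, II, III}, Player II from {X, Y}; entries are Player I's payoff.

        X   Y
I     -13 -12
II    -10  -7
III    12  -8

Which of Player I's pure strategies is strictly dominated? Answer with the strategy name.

II gives a strictly higher payoff than I against every column: -10 > -13, -7 > -12.
So I is strictly dominated and Player I never plays it.

I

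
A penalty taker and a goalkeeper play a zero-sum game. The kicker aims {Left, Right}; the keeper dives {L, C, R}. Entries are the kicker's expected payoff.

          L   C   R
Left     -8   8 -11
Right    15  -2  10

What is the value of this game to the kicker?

Row minima: Left → -11, Right → -2; maximin = -2.
Column maxima: L → 15, C → 8, R → 10; minimax = 8.
-2 ≠ 8, so there is no saddle point; optimal play is mixed.
L is strictly dominated by R (it gives the kicker strictly more in every row), so the keeper never plays it.
On the remaining 2×2 (Left, Right vs C, R):
Let the kicker play Left with probability p. Expected payoff against C: 8p + (-2)(1−p) = 10p − 2; against R: (-11)p + 10(1−p) = −21p + 10.
Setting these equal: 10p − 2 = −21p + 10 ⇒ 31p = 12 ⇒ p = 12/31, and the value is (10)·(12/31) − 2 = 58/31.
For the keeper: with q = P(C), equating Left's and Right's payoffs gives 19q − 11 = −12q + 10 ⇒ q = 21/31.

58/31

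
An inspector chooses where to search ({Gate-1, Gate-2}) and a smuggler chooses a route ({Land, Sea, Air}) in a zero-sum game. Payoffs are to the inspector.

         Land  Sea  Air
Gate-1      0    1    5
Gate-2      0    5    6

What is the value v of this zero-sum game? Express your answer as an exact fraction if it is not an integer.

Row minima: Gate-1 → 0, Gate-2 → 0; maximin = 0.
Column maxima: Land → 0, Sea → 5, Air → 6; minimax = 0.
Since maximin = minimax = 0, there is a saddle point and the value is 0.

0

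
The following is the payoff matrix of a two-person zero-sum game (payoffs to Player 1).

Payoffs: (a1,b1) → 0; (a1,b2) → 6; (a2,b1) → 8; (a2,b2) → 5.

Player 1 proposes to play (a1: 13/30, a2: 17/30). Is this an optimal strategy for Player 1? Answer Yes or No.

No

Against b1 this mix gives (13/30)·0 + (17/30)·8 = 68/15.
Against b2 this mix gives (13/30)·6 + (17/30)·5 = 163/30.
Player 2 will play b1, holding Player 1 to 68/15. Shifting weight toward the row that does better against b1 would raise this floor (the equalizing mix achieves 16/3 against both b1 and b2), so the proposed strategy is not optimal.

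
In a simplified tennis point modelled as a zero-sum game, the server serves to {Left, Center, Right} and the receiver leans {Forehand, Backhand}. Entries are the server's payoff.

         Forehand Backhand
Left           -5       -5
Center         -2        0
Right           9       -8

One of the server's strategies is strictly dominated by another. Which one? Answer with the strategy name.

Left

Center gives a strictly higher payoff than Left against every column: -2 > -5, 0 > -5.
So Left is strictly dominated and the server never plays it.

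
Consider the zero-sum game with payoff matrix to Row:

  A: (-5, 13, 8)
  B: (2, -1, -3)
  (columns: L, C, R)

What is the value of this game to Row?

1/18

Row minima: A → -5, B → -3; maximin = -3.
Column maxima: L → 2, C → 13, R → 8; minimax = 2.
-3 ≠ 2, so there is no saddle point; optimal play is mixed.
C is strictly dominated by R (it gives Row strictly more in every row), so Column never plays it.
On the remaining 2×2 (A, B vs L, R):
Let Row play A with probability p. Expected payoff against L: (-5)p + 2(1−p) = −7p + 2; against R: 8p + (-3)(1−p) = 11p − 3.
Setting these equal: −7p + 2 = 11p − 3 ⇒ −18p = -5 ⇒ p = 5/18, and the value is (-7)·(5/18) + 2 = 1/18.
For Column: with q = P(L), equating A's and B's payoffs gives −13q + 8 = 5q − 3 ⇒ q = 11/18.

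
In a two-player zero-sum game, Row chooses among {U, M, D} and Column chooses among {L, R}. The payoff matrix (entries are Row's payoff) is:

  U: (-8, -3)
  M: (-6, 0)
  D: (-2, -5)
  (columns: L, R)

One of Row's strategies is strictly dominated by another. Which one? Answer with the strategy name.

U

M gives a strictly higher payoff than U against every column: -6 > -8, 0 > -3.
So U is strictly dominated and Row never plays it.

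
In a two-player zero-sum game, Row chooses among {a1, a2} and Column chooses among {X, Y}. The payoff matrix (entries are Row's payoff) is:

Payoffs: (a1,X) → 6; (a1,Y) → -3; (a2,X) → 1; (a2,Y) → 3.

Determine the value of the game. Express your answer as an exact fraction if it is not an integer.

21/11

Row minima: a1 → -3, a2 → 1; maximin = 1.
Column maxima: X → 6, Y → 3; minimax = 3.
1 ≠ 3, so there is no saddle point; optimal play is mixed.
Let Row play a1 with probability p. Expected payoff against X: 6p + 1(1−p) = 5p + 1; against Y: (-3)p + 3(1−p) = −6p + 3.
Setting these equal: 5p + 1 = −6p + 3 ⇒ 11p = 2 ⇒ p = 2/11, and the value is (5)·(2/11) + 1 = 21/11.
For Column: with q = P(X), equating a1's and a2's payoffs gives 9q − 3 = −2q + 3 ⇒ q = 6/11.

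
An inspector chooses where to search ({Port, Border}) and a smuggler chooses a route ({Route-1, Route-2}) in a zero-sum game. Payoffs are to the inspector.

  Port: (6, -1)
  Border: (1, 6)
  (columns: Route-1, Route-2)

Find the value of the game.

37/12

Row minima: Port → -1, Border → 1; maximin = 1.
Column maxima: Route-1 → 6, Route-2 → 6; minimax = 6.
1 ≠ 6, so there is no saddle point; optimal play is mixed.
Let the inspector play Port with probability p. Expected payoff against Route-1: 6p + 1(1−p) = 5p + 1; against Route-2: (-1)p + 6(1−p) = −7p + 6.
Setting these equal: 5p + 1 = −7p + 6 ⇒ 12p = 5 ⇒ p = 5/12, and the value is (5)·(5/12) + 1 = 37/12.
For the smuggler: with q = P(Route-1), equating Port's and Border's payoffs gives 7q − 1 = −5q + 6 ⇒ q = 7/12.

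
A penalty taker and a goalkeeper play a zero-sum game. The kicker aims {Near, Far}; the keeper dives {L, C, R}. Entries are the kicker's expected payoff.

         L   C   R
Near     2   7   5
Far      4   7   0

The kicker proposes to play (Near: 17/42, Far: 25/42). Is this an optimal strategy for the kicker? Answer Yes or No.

No

Against L this mix gives (17/42)·2 + (25/42)·4 = 67/21.
Against C this mix gives (17/42)·7 + (25/42)·7 = 7.
Against R this mix gives (17/42)·5 + (25/42)·0 = 85/42.
The keeper will play R, holding the kicker to 85/42. Shifting weight toward the row that does better against R would raise this floor (the equalizing mix achieves 20/7 against both R and L), so the proposed strategy is not optimal.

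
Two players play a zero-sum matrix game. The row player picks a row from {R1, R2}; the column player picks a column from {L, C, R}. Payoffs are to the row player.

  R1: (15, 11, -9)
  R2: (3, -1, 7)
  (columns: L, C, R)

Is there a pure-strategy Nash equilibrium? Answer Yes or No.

No

Row minima: R1 → -9, R2 → -1; maximin = -1.
Column maxima: L → 15, C → 11, R → 7; minimax = 7.
-1 ≠ 7, so no pure-strategy equilibrium exists.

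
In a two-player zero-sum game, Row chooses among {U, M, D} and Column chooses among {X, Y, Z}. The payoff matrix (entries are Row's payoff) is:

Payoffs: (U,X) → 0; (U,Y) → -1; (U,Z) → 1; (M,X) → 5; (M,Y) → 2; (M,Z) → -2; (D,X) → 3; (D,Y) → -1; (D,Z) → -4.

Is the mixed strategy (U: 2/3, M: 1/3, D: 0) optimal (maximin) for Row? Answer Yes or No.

Yes

Against X this mix gives (2/3)·0 + (1/3)·5 = 5/3.
Against Y this mix gives (2/3)·(-1) + (1/3)·2 = 0.
Against Z this mix gives (2/3)·1 + (1/3)·(-2) = 0.
All of Column's active replies (Y, Z) yield 0, and no column does worse for Row. The mix makes Column indifferent and guarantees 0, so it is optimal.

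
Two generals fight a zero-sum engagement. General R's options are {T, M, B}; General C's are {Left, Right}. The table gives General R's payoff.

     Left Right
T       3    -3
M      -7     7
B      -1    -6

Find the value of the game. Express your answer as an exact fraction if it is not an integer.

0

Row minima: T → -3, M → -7, B → -6; maximin = -3.
Column maxima: Left → 3, Right → 7; minimax = 3.
-3 ≠ 3, so there is no saddle point; optimal play is mixed.
B is strictly dominated by T, so General R never plays it.
On the remaining 2×2 (T, M vs Left, Right):
Let General R play T with probability p. Expected payoff against Left: 3p + (-7)(1−p) = 10p − 7; against Right: (-3)p + 7(1−p) = −10p + 7.
Setting these equal: 10p − 7 = −10p + 7 ⇒ 20p = 14 ⇒ p = 7/10, and the value is (10)·(7/10) − 7 = 0.
For General C: with q = P(Left), equating T's and M's payoffs gives 6q − 3 = −14q + 7 ⇒ q = 1/2.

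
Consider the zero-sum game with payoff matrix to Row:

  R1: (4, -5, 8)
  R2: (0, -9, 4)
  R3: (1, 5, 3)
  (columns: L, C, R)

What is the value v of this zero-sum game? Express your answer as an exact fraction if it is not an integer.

Row minima: R1 → -5, R2 → -9, R3 → 1; maximin = 1.
Column maxima: L → 4, C → 5, R → 8; minimax = 4.
1 ≠ 4, so there is no saddle point; optimal play is mixed.
R2 is strictly dominated by R1, so Row never plays it.
R is strictly dominated by L (it gives Row strictly more in every row), so Column never plays it.
On the remaining 2×2 (R1, R3 vs L, C):
Let Row play R1 with probability p. Expected payoff against L: 4p + 1(1−p) = 3p + 1; against C: (-5)p + 5(1−p) = −10p + 5.
Setting these equal: 3p + 1 = −10p + 5 ⇒ 13p = 4 ⇒ p = 4/13, and the value is (3)·(4/13) + 1 = 25/13.
For Column: with q = P(L), equating R1's and R3's payoffs gives 9q − 5 = −4q + 5 ⇒ q = 10/13.

25/13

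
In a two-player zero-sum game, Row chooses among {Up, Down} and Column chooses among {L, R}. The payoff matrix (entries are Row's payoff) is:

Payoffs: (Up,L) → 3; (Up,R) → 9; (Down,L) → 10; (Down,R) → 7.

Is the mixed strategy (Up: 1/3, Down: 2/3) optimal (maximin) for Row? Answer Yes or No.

Yes

Against L this mix gives (1/3)·3 + (2/3)·10 = 23/3.
Against R this mix gives (1/3)·9 + (2/3)·7 = 23/3.
All of Column's active replies (L, R) yield 23/3, and no column does worse for Row. The mix makes Column indifferent and guarantees 23/3, so it is optimal.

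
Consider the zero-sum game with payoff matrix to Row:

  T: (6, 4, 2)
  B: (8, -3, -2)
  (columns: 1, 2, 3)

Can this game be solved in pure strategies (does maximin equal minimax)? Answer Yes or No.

Yes

Row minima: T → 2, B → -3; maximin = 2.
Column maxima: 1 → 8, 2 → 4, 3 → 2; minimax = 2.
maximin = minimax = 2, so a saddle point exists.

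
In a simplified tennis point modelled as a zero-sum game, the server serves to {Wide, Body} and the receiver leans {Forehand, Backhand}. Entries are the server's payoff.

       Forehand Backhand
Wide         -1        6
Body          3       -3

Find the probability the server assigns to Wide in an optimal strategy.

6/13

Row minima: Wide → -1, Body → -3; maximin = -1.
Column maxima: Forehand → 3, Backhand → 6; minimax = 3.
-1 ≠ 3, so there is no saddle point; optimal play is mixed.
Let the server play Wide with probability p. Expected payoff against Forehand: (-1)p + 3(1−p) = −4p + 3; against Backhand: 6p + (-3)(1−p) = 9p − 3.
Setting these equal: −4p + 3 = 9p − 3 ⇒ −13p = -6 ⇒ p = 6/13, and the value is (-4)·(6/13) + 3 = 15/13.
For the receiver: with q = P(Forehand), equating Wide's and Body's payoffs gives −7q + 6 = 6q − 3 ⇒ q = 9/13.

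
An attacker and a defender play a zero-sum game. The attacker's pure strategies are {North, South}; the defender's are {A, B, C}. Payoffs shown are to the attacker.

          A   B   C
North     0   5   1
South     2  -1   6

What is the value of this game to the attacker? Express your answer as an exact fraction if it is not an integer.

Row minima: North → 0, South → -1; maximin = 0.
Column maxima: A → 2, B → 5, C → 6; minimax = 2.
0 ≠ 2, so there is no saddle point; optimal play is mixed.
C is strictly dominated by A (it gives the attacker strictly more in every row), so the defender never plays it.
On the remaining 2×2 (North, South vs A, B):
Let the attacker play North with probability p. Expected payoff against A: 0p + 2(1−p) = −2p + 2; against B: 5p + (-1)(1−p) = 6p − 1.
Setting these equal: −2p + 2 = 6p − 1 ⇒ −8p = -3 ⇒ p = 3/8, and the value is (-2)·(3/8) + 2 = 5/4.
For the defender: with q = P(A), equating North's and South's payoffs gives −5q + 5 = 3q − 1 ⇒ q = 3/4.

5/4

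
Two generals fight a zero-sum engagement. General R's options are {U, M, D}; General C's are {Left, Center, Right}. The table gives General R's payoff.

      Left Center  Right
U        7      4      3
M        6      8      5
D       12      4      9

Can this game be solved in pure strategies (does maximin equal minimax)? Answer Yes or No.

No

Row minima: U → 3, M → 5, D → 4; maximin = 5.
Column maxima: Left → 12, Center → 8, Right → 9; minimax = 8.
5 ≠ 8, so no pure-strategy equilibrium exists.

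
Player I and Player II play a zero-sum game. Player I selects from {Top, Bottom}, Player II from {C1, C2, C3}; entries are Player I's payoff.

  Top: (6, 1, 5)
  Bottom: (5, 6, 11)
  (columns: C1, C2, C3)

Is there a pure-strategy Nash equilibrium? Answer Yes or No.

Row minima: Top → 1, Bottom → 5; maximin = 5.
Column maxima: C1 → 6, C2 → 6, C3 → 11; minimax = 6.
5 ≠ 6, so no pure-strategy equilibrium exists.

No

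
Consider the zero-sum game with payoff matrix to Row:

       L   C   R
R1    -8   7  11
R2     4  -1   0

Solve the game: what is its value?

1

Row minima: R1 → -8, R2 → -1; maximin = -1.
Column maxima: L → 4, C → 7, R → 11; minimax = 4.
-1 ≠ 4, so there is no saddle point; optimal play is mixed.
R is strictly dominated by C (it gives Row strictly more in every row), so Column never plays it.
On the remaining 2×2 (R1, R2 vs L, C):
Let Row play R1 with probability p. Expected payoff against L: (-8)p + 4(1−p) = −12p + 4; against C: 7p + (-1)(1−p) = 8p − 1.
Setting these equal: −12p + 4 = 8p − 1 ⇒ −20p = -5 ⇒ p = 1/4, and the value is (-12)·(1/4) + 4 = 1.
For Column: with q = P(L), equating R1's and R2's payoffs gives −15q + 7 = 5q − 1 ⇒ q = 2/5.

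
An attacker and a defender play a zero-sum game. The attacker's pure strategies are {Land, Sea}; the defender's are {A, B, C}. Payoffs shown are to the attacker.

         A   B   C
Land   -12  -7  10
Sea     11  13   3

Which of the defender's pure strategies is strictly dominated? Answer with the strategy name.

A holds the attacker's payoff strictly below B in every row: -12 < -7, 11 < 13.
So B is strictly dominated for the defender.

B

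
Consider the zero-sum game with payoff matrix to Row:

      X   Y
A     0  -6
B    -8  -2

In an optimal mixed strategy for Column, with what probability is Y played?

Row minima: A → -6, B → -8; maximin = -6.
Column maxima: X → 0, Y → -2; minimax = -2.
-6 ≠ -2, so there is no saddle point; optimal play is mixed.
Let Row play A with probability p. Expected payoff against X: 0p + (-8)(1−p) = 8p − 8; against Y: (-6)p + (-2)(1−p) = −4p − 2.
Setting these equal: 8p − 8 = −4p − 2 ⇒ 12p = 6 ⇒ p = 1/2, and the value is (8)·(1/2) − 8 = -4.
For Column: with q = P(X), equating A's and B's payoffs gives 6q − 6 = −6q − 2 ⇒ q = 1/3.

2/3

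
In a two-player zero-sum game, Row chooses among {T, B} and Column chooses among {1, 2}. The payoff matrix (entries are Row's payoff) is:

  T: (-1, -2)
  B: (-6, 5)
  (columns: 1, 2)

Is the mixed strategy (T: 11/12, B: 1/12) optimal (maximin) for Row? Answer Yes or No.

Yes

Against 1 this mix gives (11/12)·(-1) + (1/12)·(-6) = -17/12.
Against 2 this mix gives (11/12)·(-2) + (1/12)·5 = -17/12.
All of Column's active replies (1, 2) yield -17/12, and no column does worse for Row. The mix makes Column indifferent and guarantees -17/12, so it is optimal.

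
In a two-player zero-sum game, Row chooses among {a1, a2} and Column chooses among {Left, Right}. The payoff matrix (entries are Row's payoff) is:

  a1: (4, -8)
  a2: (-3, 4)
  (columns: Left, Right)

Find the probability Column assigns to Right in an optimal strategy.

7/19

Row minima: a1 → -8, a2 → -3; maximin = -3.
Column maxima: Left → 4, Right → 4; minimax = 4.
-3 ≠ 4, so there is no saddle point; optimal play is mixed.
Let Row play a1 with probability p. Expected payoff against Left: 4p + (-3)(1−p) = 7p − 3; against Right: (-8)p + 4(1−p) = −12p + 4.
Setting these equal: 7p − 3 = −12p + 4 ⇒ 19p = 7 ⇒ p = 7/19, and the value is (7)·(7/19) − 3 = -8/19.
For Column: with q = P(Left), equating a1's and a2's payoffs gives 12q − 8 = −7q + 4 ⇒ q = 12/19.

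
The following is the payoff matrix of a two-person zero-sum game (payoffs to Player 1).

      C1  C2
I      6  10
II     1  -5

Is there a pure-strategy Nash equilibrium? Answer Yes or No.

Yes

Row minima: I → 6, II → -5; maximin = 6.
Column maxima: C1 → 6, C2 → 10; minimax = 6.
maximin = minimax = 6, so a saddle point exists.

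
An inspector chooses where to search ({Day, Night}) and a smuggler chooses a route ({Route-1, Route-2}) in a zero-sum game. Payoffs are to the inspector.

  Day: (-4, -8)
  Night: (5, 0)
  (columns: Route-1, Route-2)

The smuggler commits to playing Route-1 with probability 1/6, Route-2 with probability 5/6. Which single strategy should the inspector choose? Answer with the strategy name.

Night

Expected payoff of Day: (1/6)·(-4) + (5/6)·(-8) = -22/3.
Expected payoff of Night: (1/6)·5 + (5/6)·0 = 5/6.
The largest is 5/6, so the inspector's best response is Night.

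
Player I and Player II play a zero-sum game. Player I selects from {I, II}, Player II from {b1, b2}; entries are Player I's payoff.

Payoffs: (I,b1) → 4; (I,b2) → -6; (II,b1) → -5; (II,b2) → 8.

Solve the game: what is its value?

2/23

Row minima: I → -6, II → -5; maximin = -5.
Column maxima: b1 → 4, b2 → 8; minimax = 4.
-5 ≠ 4, so there is no saddle point; optimal play is mixed.
Let Player I play I with probability p. Expected payoff against b1: 4p + (-5)(1−p) = 9p − 5; against b2: (-6)p + 8(1−p) = −14p + 8.
Setting these equal: 9p − 5 = −14p + 8 ⇒ 23p = 13 ⇒ p = 13/23, and the value is (9)·(13/23) − 5 = 2/23.
For Player II: with q = P(b1), equating I's and II's payoffs gives 10q − 6 = −13q + 8 ⇒ q = 14/23.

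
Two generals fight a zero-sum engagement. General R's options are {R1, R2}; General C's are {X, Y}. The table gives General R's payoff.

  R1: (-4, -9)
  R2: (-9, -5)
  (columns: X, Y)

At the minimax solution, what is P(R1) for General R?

Row minima: R1 → -9, R2 → -9; maximin = -9.
Column maxima: X → -4, Y → -5; minimax = -5.
-9 ≠ -5, so there is no saddle point; optimal play is mixed.
Let General R play R1 with probability p. Expected payoff against X: (-4)p + (-9)(1−p) = 5p − 9; against Y: (-9)p + (-5)(1−p) = −4p − 5.
Setting these equal: 5p − 9 = −4p − 5 ⇒ 9p = 4 ⇒ p = 4/9, and the value is (5)·(4/9) − 9 = -61/9.
For General C: with q = P(X), equating R1's and R2's payoffs gives 5q − 9 = −4q − 5 ⇒ q = 4/9.

4/9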